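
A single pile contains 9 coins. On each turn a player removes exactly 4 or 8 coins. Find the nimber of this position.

2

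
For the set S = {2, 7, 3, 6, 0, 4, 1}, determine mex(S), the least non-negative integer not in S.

5

The values 0, 1, 2, 3, 4 are all present; 5 is the first non-negative integer missing from the set.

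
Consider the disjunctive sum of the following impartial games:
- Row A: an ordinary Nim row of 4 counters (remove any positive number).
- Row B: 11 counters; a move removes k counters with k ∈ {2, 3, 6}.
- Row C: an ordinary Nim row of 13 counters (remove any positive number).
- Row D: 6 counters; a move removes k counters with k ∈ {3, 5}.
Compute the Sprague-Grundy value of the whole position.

10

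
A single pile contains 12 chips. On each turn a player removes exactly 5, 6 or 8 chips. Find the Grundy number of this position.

2

Build the Grundy sequence with g(k) = mex{g(k−s) : s ∈ {5, 6, 8}, s ≤ k}:
k:     0  1  2  3  4  5  6  7  8  9 10 11 12
g(k):  0  0  0  0  0  1  1  1  1  1  2  2  2
So g(12) = 2.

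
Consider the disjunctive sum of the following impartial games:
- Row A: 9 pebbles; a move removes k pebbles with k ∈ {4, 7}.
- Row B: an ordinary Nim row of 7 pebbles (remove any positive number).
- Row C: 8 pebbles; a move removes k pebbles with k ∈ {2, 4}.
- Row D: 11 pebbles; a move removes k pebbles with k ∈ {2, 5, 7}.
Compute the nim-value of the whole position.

For row A, compute g(0), g(1), … with moves {4, 7}:
g(0) = mex{} = 0
g(1) = mex{} = 0
g(2) = mex{} = 0
g(3) = mex{} = 0
g(4) = mex{0} = 1
g(5) = mex{0} = 1
g(6) = mex{0} = 1
g(7) = mex{0} = 1
g(8) = mex{0,1} = 2
g(9) = mex{0,1} = 2
So g(9) = 2.
Row B is a plain Nim row of size 7, so its Grundy value is 7.
Build the Grundy sequence for row C with g(k) = mex{g(k−s) : s ∈ {2, 4}, s ≤ k}:
g(0) = mex{} = 0
g(1) = mex{} = 0
g(2) = mex{0} = 1
g(3) = mex{0} = 1
g(4) = mex{0,1} = 2
g(5) = mex{0,1} = 2
g(6) = mex{1,2} = 0
g(7) = mex{1,2} = 0
g(8) = mex{0,2} = 1
So g(8) = 1.
Build the Grundy sequence for row D with g(k) = mex{g(k−s) : s ∈ {2, 5, 7}, s ≤ k}:
g(0) = mex{} = 0
g(1) = mex{} = 0
g(2) = mex{0} = 1
g(3) = mex{0} = 1
g(4) = mex{1} = 0
g(5) = mex{0,1} = 2
g(6) = mex{0} = 1
g(7) = mex{0,1,2} = 3
g(8) = mex{0,1} = 2
g(9) = mex{0,1,3} = 2
g(10) = mex{1,2} = 0
g(11) = mex{0,1,2} = 3
So g(11) = 3.
By the Sprague-Grundy theorem, the Grundy value of a sum of independent games is the XOR of the component values.
Combined value = 2 XOR 7 XOR 1 XOR 3 = 7.

7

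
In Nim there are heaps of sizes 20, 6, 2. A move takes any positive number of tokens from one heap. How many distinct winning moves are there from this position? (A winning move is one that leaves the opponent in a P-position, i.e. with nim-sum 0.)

Bitwise XOR of the heap sizes:
  10100  (20)
  00110  (6)
  00010  (2)
  -----
  10000  (16)
The overall nim-sum is X = 16. A heap of size p has a winning move iff p XOR X < p (reduce it to p XOR X).
  20: 20 XOR 16 = 4 < 20 — winning move (to 4).
  6: 6 XOR 16 = 22 ≥ 6 — no move.
  2: 2 XOR 16 = 18 ≥ 2 — no move.
That gives 1 winning move.

1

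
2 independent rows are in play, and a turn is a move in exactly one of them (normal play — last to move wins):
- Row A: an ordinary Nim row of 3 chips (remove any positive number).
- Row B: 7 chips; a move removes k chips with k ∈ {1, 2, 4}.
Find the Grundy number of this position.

2

Row A is a plain Nim row of size 3, so its Grundy value is 3.
Build the Grundy sequence for row B with g(k) = mex{g(k−s) : s ∈ {1, 2, 4}, s ≤ k}:
k:     0  1  2  3  4  5  6  7
g(k):  0  1  2  0  1  2  0  1
So g(7) = 1.
By the Sprague-Grundy theorem, the Grundy value of a sum of independent games is the XOR of the component values.
Combined value = 3 ⊕ 1 = 2.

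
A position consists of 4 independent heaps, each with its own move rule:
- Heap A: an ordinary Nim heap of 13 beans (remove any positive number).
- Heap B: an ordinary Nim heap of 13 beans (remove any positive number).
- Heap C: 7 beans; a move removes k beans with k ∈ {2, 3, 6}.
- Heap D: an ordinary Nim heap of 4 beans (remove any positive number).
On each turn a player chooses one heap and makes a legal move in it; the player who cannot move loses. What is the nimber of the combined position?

5

Heap A is a plain Nim heap of size 13, so its Grundy value is 13.
Heap B is a plain Nim heap of size 13, so its Grundy value is 13.
Grundy values for heap C (subtraction set {2, 3, 6}):
g(0) = mex{} = 0
g(1) = mex{} = 0
g(2) = mex{0} = 1
g(3) = mex{0} = 1
g(4) = mex{0,1} = 2
g(5) = mex{1} = 0
g(6) = mex{0,1,2} = 3
g(7) = mex{0,2} = 1
So g(7) = 1.
Heap D is a plain Nim heap of size 4, so its Grundy value is 4.
By the Sprague-Grundy theorem, the Grundy value of a sum of independent games is the XOR of the component values.
Combined value = 13 ⊕ 13 ⊕ 1 ⊕ 4 = 5.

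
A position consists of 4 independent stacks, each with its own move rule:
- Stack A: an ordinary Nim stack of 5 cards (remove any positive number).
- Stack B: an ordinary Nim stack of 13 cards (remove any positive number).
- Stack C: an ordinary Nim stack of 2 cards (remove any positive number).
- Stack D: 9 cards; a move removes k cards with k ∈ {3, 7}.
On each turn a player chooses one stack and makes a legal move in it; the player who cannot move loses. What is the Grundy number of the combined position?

Stack A is a plain Nim stack of size 5, so its Grundy value is 5.
Stack B is a plain Nim stack of size 13, so its Grundy value is 13.
Stack C is a plain Nim stack of size 2, so its Grundy value is 2.
For stack D, compute g(0), g(1), … with moves {3, 7}:
g(0) = mex{} = 0
g(1) = mex{} = 0
g(2) = mex{} = 0
g(3) = mex{0} = 1
g(4) = mex{0} = 1
g(5) = mex{0} = 1
g(6) = mex{1} = 0
g(7) = mex{0,1} = 2
g(8) = mex{0,1} = 2
g(9) = mex{0} = 1
So g(9) = 1.
The value of a disjunctive sum is the nim-sum of the parts.
Combined value = 5 XOR 13 XOR 2 XOR 1 = 11.

11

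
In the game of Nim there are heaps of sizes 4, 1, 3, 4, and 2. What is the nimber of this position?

Bitwise XOR of the heap sizes:
  100  (4)
  001  (1)
  011  (3)
  100  (4)
  010  (2)
  ---
  000  (0)

0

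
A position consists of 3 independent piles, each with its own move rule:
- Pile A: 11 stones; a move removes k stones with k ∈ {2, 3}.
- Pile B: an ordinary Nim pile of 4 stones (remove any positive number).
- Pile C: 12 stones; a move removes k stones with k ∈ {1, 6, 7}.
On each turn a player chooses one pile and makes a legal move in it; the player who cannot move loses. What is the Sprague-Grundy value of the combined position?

4

Grundy values for pile A (subtraction set {2, 3}):
k:     0  1  2  3  4  5  6  7  8  9 10 11
g(k):  0  0  1  1  2  0  0  1  1  2  0  0
So g(11) = 0.
Pile B is a plain Nim pile of size 4, so its Grundy value is 4.
Build the Grundy sequence for pile C with g(k) = mex{g(k−s) : s ∈ {1, 6, 7}, s ≤ k}:
g(0) = mex{} = 0
g(1) = mex{0} = 1
g(2) = mex{1} = 0
g(3) = mex{0} = 1
g(4) = mex{1} = 0
g(5) = mex{0} = 1
g(6) = mex{0,1} = 2
g(7) = mex{0,1,2} = 3
g(8) = mex{0,1,3} = 2
g(9) = mex{0,1,2} = 3
g(10) = mex{0,1,3} = 2
g(11) = mex{0,1,2} = 3
g(12) = mex{1,2,3} = 0
So g(12) = 0.
The value of a disjunctive sum is the nim-sum of the parts.
Combined value = 0 ⊕ 4 ⊕ 0 = 4.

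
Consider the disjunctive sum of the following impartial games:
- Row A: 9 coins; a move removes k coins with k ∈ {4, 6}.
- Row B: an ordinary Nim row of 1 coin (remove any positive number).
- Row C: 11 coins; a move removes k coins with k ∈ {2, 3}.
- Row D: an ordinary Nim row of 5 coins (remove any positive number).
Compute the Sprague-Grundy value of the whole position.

For row A, compute g(0), g(1), … with moves {4, 6}:
k:     0  1  2  3  4  5  6  7  8  9
g(k):  0  0  0  0  1  1  1  1  2  2
So g(9) = 2.
Row B is a plain Nim row of size 1, so its Grundy value is 1.
Grundy values for row C (subtraction set {2, 3}):
g(0) = mex{} = 0
g(1) = mex{} = 0
g(2) = mex{0} = 1
g(3) = mex{0} = 1
g(4) = mex{0,1} = 2
g(5) = mex{1} = 0
g(6) = mex{1,2} = 0
g(7) = mex{0,2} = 1
g(8) = mex{0} = 1
g(9) = mex{0,1} = 2
g(10) = mex{1} = 0
g(11) = mex{1,2} = 0
So g(11) = 0.
Row D is a plain Nim row of size 5, so its Grundy value is 5.
By the Sprague-Grundy theorem, the Grundy value of a sum of independent games is the XOR of the component values.
Combined value = 2 ⊕ 1 ⊕ 0 ⊕ 5 = 6.

6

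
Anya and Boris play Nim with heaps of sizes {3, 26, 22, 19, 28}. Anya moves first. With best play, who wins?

Boris wins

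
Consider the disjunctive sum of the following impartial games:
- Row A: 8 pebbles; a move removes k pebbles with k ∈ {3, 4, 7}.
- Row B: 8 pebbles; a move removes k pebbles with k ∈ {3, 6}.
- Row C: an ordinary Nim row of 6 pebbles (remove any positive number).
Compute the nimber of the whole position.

6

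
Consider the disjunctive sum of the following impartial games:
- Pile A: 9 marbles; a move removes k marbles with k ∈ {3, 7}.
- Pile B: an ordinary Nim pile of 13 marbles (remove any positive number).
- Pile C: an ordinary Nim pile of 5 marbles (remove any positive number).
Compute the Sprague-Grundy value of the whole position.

For pile A, compute g(0), g(1), … with moves {3, 7}:
k:     0  1  2  3  4  5  6  7  8  9
g(k):  0  0  0  1  1  1  0  2  2  1
So g(9) = 1.
Pile B is a plain Nim pile of size 13, so its Grundy value is 13.
Pile C is a plain Nim pile of size 5, so its Grundy value is 5.
By the Sprague-Grundy theorem, the Grundy value of a sum of independent games is the XOR of the component values.
Combined value = 1 ⊕ 13 ⊕ 5 = 9.

9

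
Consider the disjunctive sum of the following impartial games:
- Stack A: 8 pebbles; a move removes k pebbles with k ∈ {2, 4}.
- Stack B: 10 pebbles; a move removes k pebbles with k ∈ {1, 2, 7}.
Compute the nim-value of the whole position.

0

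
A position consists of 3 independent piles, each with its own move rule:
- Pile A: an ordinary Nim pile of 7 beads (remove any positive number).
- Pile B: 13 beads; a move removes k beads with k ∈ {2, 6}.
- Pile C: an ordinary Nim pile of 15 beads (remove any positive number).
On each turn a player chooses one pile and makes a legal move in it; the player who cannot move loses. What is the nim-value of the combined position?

8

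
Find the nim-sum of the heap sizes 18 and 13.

31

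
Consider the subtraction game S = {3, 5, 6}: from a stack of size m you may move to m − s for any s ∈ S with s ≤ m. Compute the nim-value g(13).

Compute g(0), g(1), … for moves {3, 5, 6}:
k:     0  1  2  3  4  5  6  7  8  9 10 11 12 13
g(k):  0  0  0  1  1  1  2  2  2  0  0  0  1  1
So g(13) = 1.

1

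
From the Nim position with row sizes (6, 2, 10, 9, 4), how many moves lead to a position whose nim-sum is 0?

In binary:
  0110  (6)
  0010  (2)
  1010  (10)
  1001  (9)
  0100  (4)
  ----
  0011  (3)
The overall nim-sum is X = 3. A row of size p has a winning move iff p XOR X < p (reduce it to p XOR X).
  6: 6 XOR 3 = 5 < 6 — winning move (to 5).
  2: 2 XOR 3 = 1 < 2 — winning move (to 1).
  10: 10 XOR 3 = 9 < 10 — winning move (to 9).
  9: 9 XOR 3 = 10 ≥ 9 — no move.
  4: 4 XOR 3 = 7 ≥ 4 — no move.
That gives 3 winning moves.

3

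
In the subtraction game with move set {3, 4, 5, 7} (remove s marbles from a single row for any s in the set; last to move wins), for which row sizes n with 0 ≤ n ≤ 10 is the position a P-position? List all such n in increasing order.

Build the Grundy sequence with g(k) = mex{g(k−s) : s ∈ {3, 4, 5, 7}, s ≤ k}:
g(0) = mex{} = 0
g(1) = mex{} = 0
g(2) = mex{} = 0
g(3) = mex{0} = 1
g(4) = mex{0} = 1
g(5) = mex{0} = 1
g(6) = mex{0,1} = 2
g(7) = mex{0,1} = 2
g(8) = mex{0,1} = 2
g(9) = mex{0,1,2} = 3
g(10) = mex{1,2} = 0
The P-positions (g = 0) in 0..10 are 0, 1, 2, 10.

0, 1, 2, 10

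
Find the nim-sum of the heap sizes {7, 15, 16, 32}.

Nim-sum: 7 ^ 15 ^ 16 ^ 32 = 56.

56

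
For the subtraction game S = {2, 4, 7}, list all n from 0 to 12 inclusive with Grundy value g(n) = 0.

0, 1, 6, 9, 12

Build the Grundy sequence with g(k) = mex{g(k−s) : s ∈ {2, 4, 7}, s ≤ k}:
g(0) = mex{} = 0
g(1) = mex{} = 0
g(2) = mex{0} = 1
g(3) = mex{0} = 1
g(4) = mex{0,1} = 2
g(5) = mex{0,1} = 2
g(6) = mex{1,2} = 0
g(7) = mex{0,1,2} = 3
g(8) = mex{0,2} = 1
g(9) = mex{1,2,3} = 0
g(10) = mex{0,1} = 2
g(11) = mex{0,2,3} = 1
g(12) = mex{1,2} = 0
The P-positions (g = 0) in 0..12 are 0, 1, 6, 9, 12.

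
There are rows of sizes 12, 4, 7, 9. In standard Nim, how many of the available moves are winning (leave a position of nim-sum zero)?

3

Nim-sum: 12 XOR 4 XOR 7 XOR 9 = 6.
The overall nim-sum is X = 6. A row of size p has a winning move iff p XOR X < p (reduce it to p XOR X).
  12: 12 XOR 6 = 10 < 12 — winning move (to 10).
  4: 4 XOR 6 = 2 < 4 — winning move (to 2).
  7: 7 XOR 6 = 1 < 7 — winning move (to 1).
  9: 9 XOR 6 = 15 ≥ 9 — no move.
That gives 3 winning moves.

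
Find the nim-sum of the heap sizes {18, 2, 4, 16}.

4

Bitwise XOR of the heap sizes:
  10010  (18)
  00010  (2)
  00100  (4)
  10000  (16)
  -----
  00100  (4)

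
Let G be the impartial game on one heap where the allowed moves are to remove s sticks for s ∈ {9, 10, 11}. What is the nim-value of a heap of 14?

1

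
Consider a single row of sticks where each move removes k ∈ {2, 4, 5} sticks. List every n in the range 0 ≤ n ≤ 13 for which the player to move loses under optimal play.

Compute g(0), g(1), … for moves {2, 4, 5}:
g(0) = mex{} = 0
g(1) = mex{} = 0
g(2) = mex{0} = 1
g(3) = mex{0} = 1
g(4) = mex{0,1} = 2
g(5) = mex{0,1} = 2
g(6) = mex{0,1,2} = 3
g(7) = mex{1,2} = 0
g(8) = mex{1,2,3} = 0
g(9) = mex{0,2} = 1
g(10) = mex{0,2,3} = 1
g(11) = mex{0,1,3} = 2
g(12) = mex{0,1} = 2
g(13) = mex{0,1,2} = 3
The P-positions (g = 0) in 0..13 are 0, 1, 7, 8.

0, 1, 7, 8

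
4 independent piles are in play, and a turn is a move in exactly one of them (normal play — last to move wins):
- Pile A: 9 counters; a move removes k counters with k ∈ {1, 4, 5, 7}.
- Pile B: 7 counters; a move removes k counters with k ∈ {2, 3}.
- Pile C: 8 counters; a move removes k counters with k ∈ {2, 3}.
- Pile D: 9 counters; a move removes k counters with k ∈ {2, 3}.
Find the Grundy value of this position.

For pile A, compute g(0), g(1), … with moves {1, 4, 5, 7}:
k:     0  1  2  3  4  5  6  7  8  9
g(k):  0  1  0  1  2  3  2  3  0  1
So g(9) = 1.
Grundy values for pile B (subtraction set {2, 3}):
g(0) = mex{} = 0
g(1) = mex{} = 0
g(2) = mex{0} = 1
g(3) = mex{0} = 1
g(4) = mex{0,1} = 2
g(5) = mex{1} = 0
g(6) = mex{1,2} = 0
g(7) = mex{0,2} = 1
So g(7) = 1.
Grundy values for pile C (subtraction set {2, 3}):
k:     0  1  2  3  4  5  6  7  8
g(k):  0  0  1  1  2  0  0  1  1
So g(8) = 1.
For pile D, compute g(0), g(1), … with moves {2, 3}:
k:     0  1  2  3  4  5  6  7  8  9
g(k):  0  0  1  1  2  0  0  1  1  2
So g(9) = 2.
The value of a disjunctive sum is the nim-sum of the parts.
Combined value = 1 XOR 1 XOR 1 XOR 2 = 3.

3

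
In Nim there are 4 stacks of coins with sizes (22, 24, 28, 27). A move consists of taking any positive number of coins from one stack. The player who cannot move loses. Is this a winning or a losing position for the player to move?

Winning position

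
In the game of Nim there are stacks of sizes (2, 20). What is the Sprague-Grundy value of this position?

22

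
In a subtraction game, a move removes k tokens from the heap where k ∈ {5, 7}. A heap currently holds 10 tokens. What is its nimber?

2

Compute g(0), g(1), … for moves {5, 7}:
k:     0  1  2  3  4  5  6  7  8  9 10
g(k):  0  0  0  0  0  1  1  1  1  1  2
So g(10) = 2.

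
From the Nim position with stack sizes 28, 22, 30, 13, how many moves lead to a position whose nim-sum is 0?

3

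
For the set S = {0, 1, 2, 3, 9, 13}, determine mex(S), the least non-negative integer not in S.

4

The values 0, 1, 2, 3 are all present; 4 is the first non-negative integer missing from the set.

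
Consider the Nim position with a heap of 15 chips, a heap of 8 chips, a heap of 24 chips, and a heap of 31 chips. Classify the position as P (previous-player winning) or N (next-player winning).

P-position

Compute the nim-sum pairwise:
15 ^ 8 = 7
7 ^ 24 = 31
31 ^ 31 = 0
The nim-sum is 0, so this is a P-position: the player to move is in a losing position under optimal play.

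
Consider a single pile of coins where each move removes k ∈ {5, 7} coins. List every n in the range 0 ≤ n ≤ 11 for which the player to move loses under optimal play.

Build the Grundy sequence with g(k) = mex{g(k−s) : s ∈ {5, 7}, s ≤ k}:
g(0) = mex{} = 0
g(1) = mex{} = 0
g(2) = mex{} = 0
g(3) = mex{} = 0
g(4) = mex{} = 0
g(5) = mex{0} = 1
g(6) = mex{0} = 1
g(7) = mex{0} = 1
g(8) = mex{0} = 1
g(9) = mex{0} = 1
g(10) = mex{0,1} = 2
g(11) = mex{0,1} = 2
The P-positions (g = 0) in 0..11 are 0, 1, 2, 3, 4.

0, 1, 2, 3, 4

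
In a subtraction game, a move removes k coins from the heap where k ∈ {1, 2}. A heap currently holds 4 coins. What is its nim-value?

Build the Grundy sequence with g(k) = mex{g(k−s) : s ∈ {1, 2}, s ≤ k}:
g(0) = mex{} = 0
g(1) = mex{0} = 1
g(2) = mex{0,1} = 2
g(3) = mex{1,2} = 0
g(4) = mex{0,2} = 1
So g(4) = 1.

1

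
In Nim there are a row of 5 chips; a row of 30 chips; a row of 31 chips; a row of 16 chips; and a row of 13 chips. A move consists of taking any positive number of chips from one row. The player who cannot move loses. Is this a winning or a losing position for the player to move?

Winning position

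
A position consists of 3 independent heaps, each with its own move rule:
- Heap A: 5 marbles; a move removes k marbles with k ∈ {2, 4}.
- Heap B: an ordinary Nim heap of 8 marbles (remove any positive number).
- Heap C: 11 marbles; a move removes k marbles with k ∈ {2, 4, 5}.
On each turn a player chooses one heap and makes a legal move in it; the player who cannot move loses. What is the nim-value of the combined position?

8

Grundy values for heap A (subtraction set {2, 4}):
k:     0  1  2  3  4  5
g(k):  0  0  1  1  2  2
So g(5) = 2.
Heap B is a plain Nim heap of size 8, so its Grundy value is 8.
Build the Grundy sequence for heap C with g(k) = mex{g(k−s) : s ∈ {2, 4, 5}, s ≤ k}:
k:     0  1  2  3  4  5  6  7  8  9 10 11
g(k):  0  0  1  1  2  2  3  0  0  1  1  2
So g(11) = 2.
By the Sprague-Grundy theorem, the Grundy value of a sum of independent games is the XOR of the component values.
Combined value = 2 XOR 8 XOR 2 = 8.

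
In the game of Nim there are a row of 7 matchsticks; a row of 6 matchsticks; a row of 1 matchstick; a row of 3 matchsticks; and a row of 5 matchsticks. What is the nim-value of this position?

Write each in binary and XOR column by column:
  111  (7)
  110  (6)
  001  (1)
  011  (3)
  101  (5)
  ---
  110  (6)

6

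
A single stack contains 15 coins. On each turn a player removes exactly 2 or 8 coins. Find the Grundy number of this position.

0

Compute g(0), g(1), … for moves {2, 8}:
k:     0  1  2  3  4  5  6  7  8  9 10 11 12 13 14 15
g(k):  0  0  1  1  0  0  1  1  2  2  0  0  1  1  0  0
So g(15) = 0.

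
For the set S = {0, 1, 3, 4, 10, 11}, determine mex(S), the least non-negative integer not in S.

The values 0, 1 are all present; 2 is the first non-negative integer missing from the set.

2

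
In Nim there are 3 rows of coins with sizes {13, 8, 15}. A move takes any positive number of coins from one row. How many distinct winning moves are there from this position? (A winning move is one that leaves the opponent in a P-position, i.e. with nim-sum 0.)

Nim-sum: 13 ⊕ 8 ⊕ 15 = 10.
The overall nim-sum is X = 10. A row of size p has a winning move iff p XOR X < p (reduce it to p XOR X).
  13: 13 XOR 10 = 7 < 13 — winning move (to 7).
  8: 8 XOR 10 = 2 < 8 — winning move (to 2).
  15: 15 XOR 10 = 5 < 15 — winning move (to 5).
That gives 3 winning moves.

3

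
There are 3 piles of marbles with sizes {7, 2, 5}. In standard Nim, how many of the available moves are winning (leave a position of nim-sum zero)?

Write each in binary and XOR column by column:
  111  (7)
  010  (2)
  101  (5)
  ---
  000  (0)
The nim-sum is already 0, so every move leaves a nonzero nim-sum — there are no winning moves.

0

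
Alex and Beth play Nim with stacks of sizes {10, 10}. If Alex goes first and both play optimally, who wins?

Beth wins

Compute the nim-sum pairwise:
10 ^ 10 = 0
The nim-sum is 0, so this is a P-position: the player to move is in a losing position under optimal play; Alex is about to move from it and so loses — Beth wins.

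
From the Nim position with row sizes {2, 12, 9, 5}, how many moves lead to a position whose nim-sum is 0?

1

Write each in binary and XOR column by column:
  0010  (2)
  1100  (12)
  1001  (9)
  0101  (5)
  ----
  0010  (2)
The overall nim-sum is X = 2. A row of size p has a winning move iff p XOR X < p (reduce it to p XOR X).
  2: 2 XOR 2 = 0 < 2 — winning move (to 0).
  12: 12 XOR 2 = 14 ≥ 12 — no move.
  9: 9 XOR 2 = 11 ≥ 9 — no move.
  5: 5 XOR 2 = 7 ≥ 5 — no move.
That gives 1 winning move.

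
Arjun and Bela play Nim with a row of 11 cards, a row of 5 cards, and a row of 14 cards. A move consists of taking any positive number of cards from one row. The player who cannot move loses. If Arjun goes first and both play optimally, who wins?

Bitwise XOR of the heap sizes:
  1011  (11)
  0101  (5)
  1110  (14)
  ----
  0000  (0)
The nim-sum is 0, so this is a P-position: the player to move is in a losing position under optimal play; Arjun is about to move from it and so loses — Bela wins.

Bela wins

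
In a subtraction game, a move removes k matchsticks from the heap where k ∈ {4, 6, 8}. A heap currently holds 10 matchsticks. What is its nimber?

2

Build the Grundy sequence with g(k) = mex{g(k−s) : s ∈ {4, 6, 8}, s ≤ k}:
k:     0  1  2  3  4  5  6  7  8  9 10
g(k):  0  0  0  0  1  1  1  1  2  2  2
So g(10) = 2.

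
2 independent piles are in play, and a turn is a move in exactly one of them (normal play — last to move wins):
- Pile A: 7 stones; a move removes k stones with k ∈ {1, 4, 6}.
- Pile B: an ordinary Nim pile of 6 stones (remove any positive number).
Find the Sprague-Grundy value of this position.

6

Grundy values for pile A (subtraction set {1, 4, 6}):
g(0) = mex{} = 0
g(1) = mex{0} = 1
g(2) = mex{1} = 0
g(3) = mex{0} = 1
g(4) = mex{0,1} = 2
g(5) = mex{1,2} = 0
g(6) = mex{0} = 1
g(7) = mex{1} = 0
So g(7) = 0.
Pile B is a plain Nim pile of size 6, so its Grundy value is 6.
The value of a disjunctive sum is the nim-sum of the parts.
Combined value = 0 XOR 6 = 6.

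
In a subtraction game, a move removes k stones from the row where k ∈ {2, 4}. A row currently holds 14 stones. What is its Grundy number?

1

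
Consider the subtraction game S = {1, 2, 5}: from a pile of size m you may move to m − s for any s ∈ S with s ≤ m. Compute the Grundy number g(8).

2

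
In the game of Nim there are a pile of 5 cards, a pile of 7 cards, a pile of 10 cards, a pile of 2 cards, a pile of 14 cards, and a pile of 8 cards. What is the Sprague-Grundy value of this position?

Bitwise XOR of the heap sizes:
  0101  (5)
  0111  (7)
  1010  (10)
  0010  (2)
  1110  (14)
  1000  (8)
  ----
  1100  (12)

12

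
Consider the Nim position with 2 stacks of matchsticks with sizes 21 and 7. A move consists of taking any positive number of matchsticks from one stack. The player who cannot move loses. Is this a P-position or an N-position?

N-position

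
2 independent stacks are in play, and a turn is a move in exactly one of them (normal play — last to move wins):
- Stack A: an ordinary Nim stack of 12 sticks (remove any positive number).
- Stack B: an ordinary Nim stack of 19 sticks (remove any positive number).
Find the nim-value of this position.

31

Stack A is a plain Nim stack of size 12, so its Grundy value is 12.
Stack B is a plain Nim stack of size 19, so its Grundy value is 19.
The value of a disjunctive sum is the nim-sum of the parts.
Combined value = 12 ⊕ 19 = 31.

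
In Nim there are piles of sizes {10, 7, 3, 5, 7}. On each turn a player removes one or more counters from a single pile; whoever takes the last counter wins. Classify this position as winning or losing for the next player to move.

Nim-sum: 10 ^ 7 ^ 3 ^ 5 ^ 7 = 12.
The nim-sum is 12 ≠ 0, so this is an N-position: the player to move can win.

Winning position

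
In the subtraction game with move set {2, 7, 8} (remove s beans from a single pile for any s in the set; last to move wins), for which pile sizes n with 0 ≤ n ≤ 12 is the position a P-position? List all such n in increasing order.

0, 1, 4, 5, 10

Grundy values for subtraction set {2, 7, 8}:
g(0) = mex{} = 0
g(1) = mex{} = 0
g(2) = mex{0} = 1
g(3) = mex{0} = 1
g(4) = mex{1} = 0
g(5) = mex{1} = 0
g(6) = mex{0} = 1
g(7) = mex{0} = 1
g(8) = mex{0,1} = 2
g(9) = mex{0,1} = 2
g(10) = mex{1,2} = 0
g(11) = mex{0,1,2} = 3
g(12) = mex{0} = 1
The P-positions (g = 0) in 0..12 are 0, 1, 4, 5, 10.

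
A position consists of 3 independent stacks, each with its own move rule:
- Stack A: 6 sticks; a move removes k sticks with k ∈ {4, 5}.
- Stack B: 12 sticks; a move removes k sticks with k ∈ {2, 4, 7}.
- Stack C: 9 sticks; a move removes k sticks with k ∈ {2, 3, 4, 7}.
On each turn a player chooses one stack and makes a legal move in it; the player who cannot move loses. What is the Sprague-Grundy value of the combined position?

Build the Grundy sequence for stack A with g(k) = mex{g(k−s) : s ∈ {4, 5}, s ≤ k}:
k:     0  1  2  3  4  5  6
g(k):  0  0  0  0  1  1  1
So g(6) = 1.
Grundy values for stack B (subtraction set {2, 4, 7}):
k:     0  1  2  3  4  5  6  7  8  9 10 11 12
g(k):  0  0  1  1  2  2  0  3  1  0  2  1  0
So g(12) = 0.
Build the Grundy sequence for stack C with g(k) = mex{g(k−s) : s ∈ {2, 3, 4, 7}, s ≤ k}:
g(0) = mex{} = 0
g(1) = mex{} = 0
g(2) = mex{0} = 1
g(3) = mex{0} = 1
g(4) = mex{0,1} = 2
g(5) = mex{0,1} = 2
g(6) = mex{1,2} = 0
g(7) = mex{0,1,2} = 3
g(8) = mex{0,2} = 1
g(9) = mex{0,1,2,3} = 4
So g(9) = 4.
The value of a disjunctive sum is the nim-sum of the parts.
Combined value = 1 ⊕ 0 ⊕ 4 = 5.

5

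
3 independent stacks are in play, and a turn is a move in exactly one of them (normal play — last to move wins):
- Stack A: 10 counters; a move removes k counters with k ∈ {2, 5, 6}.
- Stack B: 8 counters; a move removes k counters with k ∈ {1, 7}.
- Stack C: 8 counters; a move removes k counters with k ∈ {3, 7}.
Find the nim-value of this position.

For stack A, compute g(0), g(1), … with moves {2, 5, 6}:
g(0) = mex{} = 0
g(1) = mex{} = 0
g(2) = mex{0} = 1
g(3) = mex{0} = 1
g(4) = mex{1} = 0
g(5) = mex{0,1} = 2
g(6) = mex{0} = 1
g(7) = mex{0,1,2} = 3
g(8) = mex{1} = 0
g(9) = mex{0,1,3} = 2
g(10) = mex{0,2} = 1
So g(10) = 1.
Build the Grundy sequence for stack B with g(k) = mex{g(k−s) : s ∈ {1, 7}, s ≤ k}:
k:     0  1  2  3  4  5  6  7  8
g(k):  0  1  0  1  0  1  0  1  0
So g(8) = 0.
For stack C, compute g(0), g(1), … with moves {3, 7}:
g(0) = mex{} = 0
g(1) = mex{} = 0
g(2) = mex{} = 0
g(3) = mex{0} = 1
g(4) = mex{0} = 1
g(5) = mex{0} = 1
g(6) = mex{1} = 0
g(7) = mex{0,1} = 2
g(8) = mex{0,1} = 2
So g(8) = 2.
The value of a disjunctive sum is the nim-sum of the parts.
Combined value = 1 XOR 0 XOR 2 = 3.

3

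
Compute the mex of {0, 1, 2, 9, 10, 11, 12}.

3

The values 0, 1, 2 are all present; 3 is the first non-negative integer missing from the set.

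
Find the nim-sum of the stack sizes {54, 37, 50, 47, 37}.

43

In binary:
  110110  (54)
  100101  (37)
  110010  (50)
  101111  (47)
  100101  (37)
  ------
  101011  (43)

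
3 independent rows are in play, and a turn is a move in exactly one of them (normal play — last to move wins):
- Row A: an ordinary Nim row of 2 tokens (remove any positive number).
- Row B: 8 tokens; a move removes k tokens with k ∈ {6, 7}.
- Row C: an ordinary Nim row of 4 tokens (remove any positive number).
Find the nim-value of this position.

7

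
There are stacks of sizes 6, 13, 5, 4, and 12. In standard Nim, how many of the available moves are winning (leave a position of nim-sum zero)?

Compute the nim-sum pairwise:
6 ⊕ 13 = 11
11 ⊕ 5 = 14
14 ⊕ 4 = 10
10 ⊕ 12 = 6
The overall nim-sum is X = 6. A stack of size p has a winning move iff p XOR X < p (reduce it to p XOR X).
  6: 6 XOR 6 = 0 < 6 — winning move (to 0).
  13: 13 XOR 6 = 11 < 13 — winning move (to 11).
  5: 5 XOR 6 = 3 < 5 — winning move (to 3).
  4: 4 XOR 6 = 2 < 4 — winning move (to 2).
  12: 12 XOR 6 = 10 < 12 — winning move (to 10).
That gives 5 winning moves.

5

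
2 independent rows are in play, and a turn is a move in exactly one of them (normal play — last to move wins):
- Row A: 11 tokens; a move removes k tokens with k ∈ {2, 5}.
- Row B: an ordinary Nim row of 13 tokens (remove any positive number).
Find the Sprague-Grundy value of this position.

Grundy values for row A (subtraction set {2, 5}):
g(0) = mex{} = 0
g(1) = mex{} = 0
g(2) = mex{0} = 1
g(3) = mex{0} = 1
g(4) = mex{1} = 0
g(5) = mex{0,1} = 2
g(6) = mex{0} = 1
g(7) = mex{1,2} = 0
g(8) = mex{1} = 0
g(9) = mex{0} = 1
g(10) = mex{0,2} = 1
g(11) = mex{1} = 0
So g(11) = 0.
Row B is a plain Nim row of size 13, so its Grundy value is 13.
By the Sprague-Grundy theorem, the Grundy value of a sum of independent games is the XOR of the component values.
Combined value = 0 ⊕ 13 = 13.

13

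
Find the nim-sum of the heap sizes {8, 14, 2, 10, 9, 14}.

Nim-sum: 8 ^ 14 ^ 2 ^ 10 ^ 9 ^ 14 = 9.

9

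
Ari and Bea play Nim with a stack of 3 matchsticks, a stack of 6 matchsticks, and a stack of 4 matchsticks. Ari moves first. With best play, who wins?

Compute the nim-sum pairwise:
3 ⊕ 6 = 5
5 ⊕ 4 = 1
The nim-sum is 1 ≠ 0, so this is an N-position: the player to move can win; Ari has a winning move.

Ari wins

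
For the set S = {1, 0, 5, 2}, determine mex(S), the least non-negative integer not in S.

The values 0, 1, 2 are all present; 3 is the first non-negative integer missing from the set.

3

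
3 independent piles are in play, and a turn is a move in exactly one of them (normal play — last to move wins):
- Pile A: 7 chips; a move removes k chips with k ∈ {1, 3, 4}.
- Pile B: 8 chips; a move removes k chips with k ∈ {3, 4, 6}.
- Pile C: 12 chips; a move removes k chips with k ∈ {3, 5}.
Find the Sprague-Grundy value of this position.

3

Build the Grundy sequence for pile A with g(k) = mex{g(k−s) : s ∈ {1, 3, 4}, s ≤ k}:
k:     0  1  2  3  4  5  6  7
g(k):  0  1  0  1  2  3  2  0
So g(7) = 0.
Build the Grundy sequence for pile B with g(k) = mex{g(k−s) : s ∈ {3, 4, 6}, s ≤ k}:
k:     0  1  2  3  4  5  6  7  8
g(k):  0  0  0  1  1  1  2  2  2
So g(8) = 2.
Build the Grundy sequence for pile C with g(k) = mex{g(k−s) : s ∈ {3, 5}, s ≤ k}:
g(0) = mex{} = 0
g(1) = mex{} = 0
g(2) = mex{} = 0
g(3) = mex{0} = 1
g(4) = mex{0} = 1
g(5) = mex{0} = 1
g(6) = mex{0,1} = 2
g(7) = mex{0,1} = 2
g(8) = mex{1} = 0
g(9) = mex{1,2} = 0
g(10) = mex{1,2} = 0
g(11) = mex{0,2} = 1
g(12) = mex{0,2} = 1
So g(12) = 1.
By the Sprague-Grundy theorem, the Grundy value of a sum of independent games is the XOR of the component values.
Combined value = 0 XOR 2 XOR 1 = 3.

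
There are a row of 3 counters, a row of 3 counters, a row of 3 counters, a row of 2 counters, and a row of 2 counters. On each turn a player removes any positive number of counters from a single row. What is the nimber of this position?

3

Bitwise XOR of the heap sizes:
  11  (3)
  11  (3)
  11  (3)
  10  (2)
  10  (2)
  --
  11  (3)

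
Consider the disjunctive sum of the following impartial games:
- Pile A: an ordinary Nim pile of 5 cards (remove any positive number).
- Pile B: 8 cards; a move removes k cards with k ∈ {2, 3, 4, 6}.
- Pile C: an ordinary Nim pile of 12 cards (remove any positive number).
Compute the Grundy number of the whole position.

Pile A is a plain Nim pile of size 5, so its Grundy value is 5.
For pile B, compute g(0), g(1), … with moves {2, 3, 4, 6}:
k:     0  1  2  3  4  5  6  7  8
g(k):  0  0  1  1  2  2  3  3  0
So g(8) = 0.
Pile C is a plain Nim pile of size 12, so its Grundy value is 12.
By the Sprague-Grundy theorem, the Grundy value of a sum of independent games is the XOR of the component values.
Combined value = 5 ⊕ 0 ⊕ 12 = 9.

9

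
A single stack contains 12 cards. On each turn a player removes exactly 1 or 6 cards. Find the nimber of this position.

1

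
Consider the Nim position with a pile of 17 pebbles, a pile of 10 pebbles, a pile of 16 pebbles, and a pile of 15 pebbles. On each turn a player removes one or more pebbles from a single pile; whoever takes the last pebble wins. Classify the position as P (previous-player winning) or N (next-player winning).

N-position

In binary:
  10001  (17)
  01010  (10)
  10000  (16)
  01111  (15)
  -----
  00100  (4)
The nim-sum is 4 ≠ 0, so this is an N-position: the player to move can win.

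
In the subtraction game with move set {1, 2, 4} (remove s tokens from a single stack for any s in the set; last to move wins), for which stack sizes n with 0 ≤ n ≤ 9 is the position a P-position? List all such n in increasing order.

Grundy values for subtraction set {1, 2, 4}:
g(0) = mex{} = 0
g(1) = mex{0} = 1
g(2) = mex{0,1} = 2
g(3) = mex{1,2} = 0
g(4) = mex{0,2} = 1
g(5) = mex{0,1} = 2
g(6) = mex{1,2} = 0
g(7) = mex{0,2} = 1
g(8) = mex{0,1} = 2
g(9) = mex{1,2} = 0
The P-positions (g = 0) in 0..9 are 0, 3, 6, 9.

0, 3, 6, 9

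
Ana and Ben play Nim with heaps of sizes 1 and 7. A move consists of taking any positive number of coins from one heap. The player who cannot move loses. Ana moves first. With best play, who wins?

Compute the nim-sum pairwise:
1 ^ 7 = 6
The nim-sum is 6 ≠ 0, so this is an N-position: the player to move can win; Ana has a winning move.

Ana wins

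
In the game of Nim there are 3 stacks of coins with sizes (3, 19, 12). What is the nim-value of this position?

Nim-sum: 3 XOR 19 XOR 12 = 28.

28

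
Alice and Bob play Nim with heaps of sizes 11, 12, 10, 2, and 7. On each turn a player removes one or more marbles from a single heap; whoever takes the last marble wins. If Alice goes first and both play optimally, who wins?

Bitwise XOR of the heap sizes:
  1011  (11)
  1100  (12)
  1010  (10)
  0010  (2)
  0111  (7)
  ----
  1000  (8)
The nim-sum is 8 ≠ 0, so this is an N-position: the player to move can win; Alice has a winning move.

Alice wins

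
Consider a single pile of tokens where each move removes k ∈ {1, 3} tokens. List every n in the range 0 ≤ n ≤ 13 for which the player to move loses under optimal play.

0, 2, 4, 6, 8, 10, 12

Grundy values for subtraction set {1, 3}:
k:     0  1  2  3  4  5  6  7  8  9 10 11 12 13
g(k):  0  1  0  1  0  1  0  1  0  1  0  1  0  1
The P-positions (g = 0) in 0..13 are 0, 2, 4, 6, 8, 10, 12.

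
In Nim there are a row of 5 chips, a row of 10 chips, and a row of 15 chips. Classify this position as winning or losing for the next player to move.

Losing position

Bitwise XOR of the heap sizes:
  0101  (5)
  1010  (10)
  1111  (15)
  ----
  0000  (0)
The nim-sum is 0, so this is a P-position: the player to move is in a losing position under optimal play.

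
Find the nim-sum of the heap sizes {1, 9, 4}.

12

Bitwise XOR of the heap sizes:
  0001  (1)
  1001  (9)
  0100  (4)
  ----
  1100  (12)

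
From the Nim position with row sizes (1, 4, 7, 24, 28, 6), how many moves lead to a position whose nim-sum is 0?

Compute the nim-sum pairwise:
1 ⊕ 4 = 5
5 ⊕ 7 = 2
2 ⊕ 24 = 26
26 ⊕ 28 = 6
6 ⊕ 6 = 0
The nim-sum is already 0, so every move leaves a nonzero nim-sum — there are no winning moves.

0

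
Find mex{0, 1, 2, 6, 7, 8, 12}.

3

The values 0, 1, 2 are all present; 3 is the first non-negative integer missing from the set.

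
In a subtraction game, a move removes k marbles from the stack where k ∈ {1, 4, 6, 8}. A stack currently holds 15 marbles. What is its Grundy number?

1

Grundy values for subtraction set {1, 4, 6, 8}:
k:     0  1  2  3  4  5  6  7  8  9 10 11 12 13 14 15
g(k):  0  1  0  1  2  0  1  0  1  2  3  2  0  1  0  1
So g(15) = 1.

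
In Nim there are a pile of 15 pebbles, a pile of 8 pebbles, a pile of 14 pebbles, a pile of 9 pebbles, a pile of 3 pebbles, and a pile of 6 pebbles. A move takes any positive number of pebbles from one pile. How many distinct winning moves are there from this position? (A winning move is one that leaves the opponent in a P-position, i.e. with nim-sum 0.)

3

Compute the nim-sum pairwise:
15 XOR 8 = 7
7 XOR 14 = 9
9 XOR 9 = 0
0 XOR 3 = 3
3 XOR 6 = 5
The overall nim-sum is X = 5. A pile of size p has a winning move iff p XOR X < p (reduce it to p XOR X).
  15: 15 XOR 5 = 10 < 15 — winning move (to 10).
  8: 8 XOR 5 = 13 ≥ 8 — no move.
  14: 14 XOR 5 = 11 < 14 — winning move (to 11).
  9: 9 XOR 5 = 12 ≥ 9 — no move.
  3: 3 XOR 5 = 6 ≥ 3 — no move.
  6: 6 XOR 5 = 3 < 6 — winning move (to 3).
That gives 3 winning moves.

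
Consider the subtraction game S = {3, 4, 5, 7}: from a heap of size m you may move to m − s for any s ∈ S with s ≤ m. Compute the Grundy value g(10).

0

Compute g(0), g(1), … for moves {3, 4, 5, 7}:
k:     0  1  2  3  4  5  6  7  8  9 10
g(k):  0  0  0  1  1  1  2  2  2  3  0
So g(10) = 0.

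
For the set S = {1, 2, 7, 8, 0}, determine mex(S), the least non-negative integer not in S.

3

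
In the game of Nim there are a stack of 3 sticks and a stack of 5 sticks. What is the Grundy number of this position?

6

Bitwise XOR of the heap sizes:
  011  (3)
  101  (5)
  ---
  110  (6)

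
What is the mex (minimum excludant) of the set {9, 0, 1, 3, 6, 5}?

2

The values 0, 1 are all present; 2 is the first non-negative integer missing from the set.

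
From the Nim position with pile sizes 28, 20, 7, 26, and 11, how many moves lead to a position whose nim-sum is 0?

Nim-sum: 28 XOR 20 XOR 7 XOR 26 XOR 11 = 30.
The overall nim-sum is X = 30. A pile of size p has a winning move iff p XOR X < p (reduce it to p XOR X).
  28: 28 XOR 30 = 2 < 28 — winning move (to 2).
  20: 20 XOR 30 = 10 < 20 — winning move (to 10).
  7: 7 XOR 30 = 25 ≥ 7 — no move.
  26: 26 XOR 30 = 4 < 26 — winning move (to 4).
  11: 11 XOR 30 = 21 ≥ 11 — no move.
That gives 3 winning moves.

3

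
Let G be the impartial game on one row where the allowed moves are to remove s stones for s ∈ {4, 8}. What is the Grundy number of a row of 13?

0

Compute g(0), g(1), … for moves {4, 8}:
k:     0  1  2  3  4  5  6  7  8  9 10 11 12 13
g(k):  0  0  0  0  1  1  1  1  2  2  2  2  0  0
So g(13) = 0.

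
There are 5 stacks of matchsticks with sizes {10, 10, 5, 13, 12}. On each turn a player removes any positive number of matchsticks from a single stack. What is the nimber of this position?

4

Nim-sum: 10 ^ 10 ^ 5 ^ 13 ^ 12 = 4.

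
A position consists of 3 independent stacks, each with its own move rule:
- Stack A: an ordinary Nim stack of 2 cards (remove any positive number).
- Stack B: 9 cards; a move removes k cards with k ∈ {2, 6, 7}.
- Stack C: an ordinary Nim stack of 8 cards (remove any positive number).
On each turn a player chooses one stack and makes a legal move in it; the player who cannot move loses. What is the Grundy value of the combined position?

Stack A is a plain Nim stack of size 2, so its Grundy value is 2.
Grundy values for stack B (subtraction set {2, 6, 7}):
g(0) = mex{} = 0
g(1) = mex{} = 0
g(2) = mex{0} = 1
g(3) = mex{0} = 1
g(4) = mex{1} = 0
g(5) = mex{1} = 0
g(6) = mex{0} = 1
g(7) = mex{0} = 1
g(8) = mex{0,1} = 2
g(9) = mex{1} = 0
So g(9) = 0.
Stack C is a plain Nim stack of size 8, so its Grundy value is 8.
The value of a disjunctive sum is the nim-sum of the parts.
Combined value = 2 XOR 0 XOR 8 = 10.

10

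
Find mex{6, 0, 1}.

2

The values 0, 1 are all present; 2 is the first non-negative integer missing from the set.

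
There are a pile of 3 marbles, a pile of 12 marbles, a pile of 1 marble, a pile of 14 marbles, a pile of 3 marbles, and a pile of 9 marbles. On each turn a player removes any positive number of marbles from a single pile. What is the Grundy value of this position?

Compute the nim-sum pairwise:
3 ^ 12 = 15
15 ^ 1 = 14
14 ^ 14 = 0
0 ^ 3 = 3
3 ^ 9 = 10

10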